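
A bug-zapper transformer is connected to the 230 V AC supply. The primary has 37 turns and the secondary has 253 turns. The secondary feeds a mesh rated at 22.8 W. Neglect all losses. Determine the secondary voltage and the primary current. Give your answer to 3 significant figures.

V_s = V_p × N_s/N_p = 230 × 253/37 = 1572.7 V.
I_s = P/V_s = 22.8/1572.7 = 0.014497 A.
I_p = I_s × N_s/N_p = 0.014497 × 253/37 = 0.0991 A.

V_s ≈ 1570 V, I_p ≈ 0.0991 A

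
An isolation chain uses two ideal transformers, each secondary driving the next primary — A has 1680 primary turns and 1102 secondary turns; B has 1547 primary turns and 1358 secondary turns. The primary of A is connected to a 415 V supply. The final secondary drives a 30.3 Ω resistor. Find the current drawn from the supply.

After A: V = 415.00 × 1102/1680 = 272.22 V.
After B: V = 272.22 × 1358/1547 = 238.96 V.
I_load = 238.96/30.3 = 7.8866 A, so P_out = 238.96 × 7.8866 = 1884.6 W.
All ideal ⇒ P_in = P_out, so I_supply = 1884.6/415 = 4.54 A.

I_supply ≈ 4.54 A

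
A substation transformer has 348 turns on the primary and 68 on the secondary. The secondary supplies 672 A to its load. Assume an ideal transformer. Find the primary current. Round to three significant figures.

I_p ≈ 131 A

For an ideal transformer I_p/I_s = N_s/N_p, so I_p = 672 × 68/348 = 131 A.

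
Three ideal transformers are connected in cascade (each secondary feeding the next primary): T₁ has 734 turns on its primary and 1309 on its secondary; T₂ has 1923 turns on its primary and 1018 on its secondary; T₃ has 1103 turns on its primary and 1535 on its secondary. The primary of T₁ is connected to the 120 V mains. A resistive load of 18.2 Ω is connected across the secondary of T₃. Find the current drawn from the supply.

After T₁: V = 120.00 × 1309/734 = 214.01 V.
After T₂: V = 214.01 × 1018/1923 = 113.29 V.
After T₃: V = 113.29 × 1535/1103 = 157.66 V.
I_load = 157.66/18.2 = 8.6627 A, so P_out = 157.66 × 8.6627 = 1365.8 W.
All ideal ⇒ P_in = P_out, so I_supply = 1365.8/120 = 11.4 A.

I_supply ≈ 11.4 A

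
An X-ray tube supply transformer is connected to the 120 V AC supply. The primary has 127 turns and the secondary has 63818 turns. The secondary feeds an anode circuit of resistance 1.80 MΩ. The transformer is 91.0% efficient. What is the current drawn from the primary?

V_s = 120 × 63818/127 = 60300 V.
I_s = V_s/R = 60300/(1.80×10^6) = 0.033500 A.
P_out = V_s I_s = 60300 × 0.033500 = 2020.1 W.
P_in = P_out/η = 2020.1/0.910 = 2219.9 W.
I_p = P_in/V_p = 2219.9/120 = 18.5 A.

I_p ≈ 18.5 A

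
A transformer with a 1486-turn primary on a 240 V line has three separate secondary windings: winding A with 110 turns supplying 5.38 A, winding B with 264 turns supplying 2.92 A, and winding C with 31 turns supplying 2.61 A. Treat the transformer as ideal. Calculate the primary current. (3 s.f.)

I_p ≈ 0.971 A

V_A = 240 × 110/1486 = 17.766 V; V_B = 240 × 264/1486 = 42.638 V; V_C = 240 × 31/1486 = 5.0067 V.
P_out = V_A I_A + V_B I_B + V_C I_C = 17.766×5.38 + 42.638×2.92 + 5.0067×2.61 = 95.580 + 124.50 + 13.068 = 233.15 W.
Ideal ⇒ P_in = P_out, so I_p = P_out/V_p = 233.15/240 = 0.971 A.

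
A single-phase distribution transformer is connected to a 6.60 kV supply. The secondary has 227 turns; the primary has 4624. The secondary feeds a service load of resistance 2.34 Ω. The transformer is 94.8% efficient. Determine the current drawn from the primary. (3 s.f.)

V_s = 6600 × 227/4624 = 324.01 V.
I_s = V_s/R = 324.01/2.34 = 138.46 A.
P_out = V_s I_s = 324.01 × 138.46 = 44863 W.
P_in = P_out/η = 44863/0.948 = 47324 W.
I_p = P_in/V_p = 47324/6600 = 7.17 A.

I_p ≈ 7.17 A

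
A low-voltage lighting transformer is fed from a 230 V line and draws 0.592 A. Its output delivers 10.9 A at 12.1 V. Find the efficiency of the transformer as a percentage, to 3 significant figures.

P_in = 230 × 0.592 = 136.160 W.
P_out = 12.1 × 10.9 = 131.890 W.
η = P_out/P_in = 131.890/136.160 = 0.969.

η ≈ 96.9%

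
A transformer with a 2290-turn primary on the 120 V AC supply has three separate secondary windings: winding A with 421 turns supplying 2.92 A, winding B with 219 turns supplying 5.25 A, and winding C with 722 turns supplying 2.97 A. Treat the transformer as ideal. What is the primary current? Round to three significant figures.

V_A = 120 × 421/2290 = 22.061 V; V_B = 120 × 219/2290 = 11.476 V; V_C = 120 × 722/2290 = 37.834 V.
P_out = V_A I_A + V_B I_B + V_C I_C = 22.061×2.92 + 11.476×5.25 + 37.834×2.97 = 64.419 + 60.249 + 112.37 = 237.03 W.
Ideal ⇒ P_in = P_out, so I_p = P_out/V_p = 237.03/120 = 1.98 A.

I_p ≈ 1.98 A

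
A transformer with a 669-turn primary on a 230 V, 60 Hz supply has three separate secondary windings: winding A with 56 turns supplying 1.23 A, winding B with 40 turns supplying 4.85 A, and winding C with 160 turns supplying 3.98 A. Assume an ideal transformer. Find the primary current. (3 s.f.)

V_A = 230 × 56/669 = 19.253 V; V_B = 230 × 40/669 = 13.752 V; V_C = 230 × 160/669 = 55.007 V.
P_out = V_A I_A + V_B I_B + V_C I_C = 19.253×1.23 + 13.752×4.85 + 55.007×3.98 = 23.681 + 66.697 + 218.93 = 309.31 W.
Ideal ⇒ P_in = P_out, so I_p = P_out/V_p = 309.31/230 = 1.34 A.

I_p ≈ 1.34 A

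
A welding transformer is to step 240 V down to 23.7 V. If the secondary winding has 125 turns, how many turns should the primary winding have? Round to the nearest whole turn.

N_p/N_s = V_p/V_s, so N_p = 125 × 240/23.7 = 1265.8 ≈ 1266 turns.

N_p = 1266 turns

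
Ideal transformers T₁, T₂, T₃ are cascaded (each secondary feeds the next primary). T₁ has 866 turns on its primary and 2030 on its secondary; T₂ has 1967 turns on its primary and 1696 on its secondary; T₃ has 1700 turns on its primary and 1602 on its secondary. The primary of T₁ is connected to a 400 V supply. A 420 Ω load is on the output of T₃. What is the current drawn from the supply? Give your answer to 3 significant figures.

Secondary of T₁: V = 400.00 × 2030/866 = 937.64 V.
Secondary of T₂: V = 937.64 × 1696/1967 = 808.46 V.
Secondary of T₃: V = 808.46 × 1602/1700 = 761.86 V.
I_load = 761.86/420 = 1.8139 A, so P_out = 761.86 × 1.8139 = 1382.0 W.
All ideal ⇒ P_in = P_out, so I_supply = 1382.0/400 = 3.45 A.

I_supply ≈ 3.45 A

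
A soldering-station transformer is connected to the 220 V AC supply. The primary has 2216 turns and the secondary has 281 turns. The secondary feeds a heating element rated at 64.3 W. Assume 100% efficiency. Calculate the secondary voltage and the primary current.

V_s = V_p × N_s/N_p = 220 × 281/2216 = 27.897 V.
I_s = P/V_s = 64.3/27.897 = 2.3049 A.
I_p = I_s × N_s/N_p = 2.3049 × 281/2216 = 0.292 A.

V_s ≈ 27.9 V, I_p ≈ 0.292 A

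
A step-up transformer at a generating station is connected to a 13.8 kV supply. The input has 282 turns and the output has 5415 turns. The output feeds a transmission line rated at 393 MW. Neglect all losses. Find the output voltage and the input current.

V_out = V_in × N_out/N_in = 13800 × 5415/282 = 264990 V.
I_out = P/V_out = 3.93×10^8/264990 = 1483.1 A.
I_in = I_out × N_out/N_in = 1483.1 × 5415/282 = 28500 A.

V_out ≈ 265000 V, I_in ≈ 28500 A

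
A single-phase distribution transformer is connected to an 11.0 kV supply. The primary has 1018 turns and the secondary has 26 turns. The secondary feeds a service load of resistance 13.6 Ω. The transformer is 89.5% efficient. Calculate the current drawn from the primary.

I_p ≈ 0.589 A

V_s = 11000 × 26/1018 = 280.94 V.
I_s = V_s/R = 280.94/13.6 = 20.658 A.
P_out = V_s I_s = 280.94 × 20.658 = 5803.6 W.
P_in = P_out/η = 5803.6/0.895 = 6484.5 W.
I_p = P_in/V_p = 6484.5/11000 = 0.589 A.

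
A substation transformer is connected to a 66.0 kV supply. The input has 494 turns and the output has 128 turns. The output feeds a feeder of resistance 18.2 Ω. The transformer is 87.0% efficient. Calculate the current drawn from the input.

I_in ≈ 280 A

V_out = 66000 × 128/494 = 17101 V.
I_out = V_out/R = 17101/18.2 = 939.63 A.
P_out = V_out I_out = 17101 × 939.63 = 1.6069×10^7 W.
P_in = P_out/η = 1.6069×10^7/0.870 = 1.8470×10^7 W.
I_in = P_in/V_in = 1.8470×10^7/66000 = 280 A.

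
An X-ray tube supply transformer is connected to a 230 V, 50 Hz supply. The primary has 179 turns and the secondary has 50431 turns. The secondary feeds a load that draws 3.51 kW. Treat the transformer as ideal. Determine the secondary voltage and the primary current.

V_s ≈ 64800 V, I_p ≈ 15.3 A

V_s = V_p × N_s/N_p = 230 × 50431/179 = 64800 V.
I_s = P/V_s = 3510/64800 = 0.054167 A.
I_p = I_s × N_s/N_p = 0.054167 × 50431/179 = 15.3 A.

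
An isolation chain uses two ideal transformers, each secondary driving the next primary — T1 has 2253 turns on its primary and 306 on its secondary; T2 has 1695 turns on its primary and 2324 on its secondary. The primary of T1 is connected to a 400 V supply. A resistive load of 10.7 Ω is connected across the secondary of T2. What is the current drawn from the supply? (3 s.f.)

I_supply ≈ 1.30 A

Secondary of T1: V = 400.00 × 306/2253 = 54.328 V.
Secondary of T2: V = 54.328 × 2324/1695 = 74.488 V.
I_load = 74.488/10.7 = 6.9615 A, so P_out = 74.488 × 6.9615 = 518.55 W.
All ideal ⇒ P_in = P_out, so I_supply = 518.55/400 = 1.30 A.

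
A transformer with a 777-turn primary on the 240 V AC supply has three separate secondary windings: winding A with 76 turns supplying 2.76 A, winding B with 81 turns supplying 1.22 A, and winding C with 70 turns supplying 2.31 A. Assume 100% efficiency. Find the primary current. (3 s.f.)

V_A = 240 × 76/777 = 23.475 V; V_B = 240 × 81/777 = 25.019 V; V_C = 240 × 70/777 = 21.622 V.
P_out = V_A I_A + V_B I_B + V_C I_C = 23.475×2.76 + 25.019×1.22 + 21.622×2.31 = 64.791 + 30.524 + 49.946 = 145.26 W.
Ideal ⇒ P_in = P_out, so I_p = P_out/V_p = 145.26/240 = 0.605 A.

I_p ≈ 0.605 A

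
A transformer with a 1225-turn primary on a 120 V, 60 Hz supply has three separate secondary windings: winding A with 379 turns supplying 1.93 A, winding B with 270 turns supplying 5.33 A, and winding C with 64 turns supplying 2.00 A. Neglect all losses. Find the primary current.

V_A = 120 × 379/1225 = 37.127 V; V_B = 120 × 270/1225 = 26.449 V; V_C = 120 × 64/1225 = 6.2694 V.
P_out = V_A I_A + V_B I_B + V_C I_C = 37.127×1.93 + 26.449×5.33 + 6.2694×2.00 = 71.654 + 140.97 + 12.539 = 225.17 W.
Ideal ⇒ P_in = P_out, so I_p = P_out/V_p = 225.17/120 = 1.88 A.

I_p ≈ 1.88 A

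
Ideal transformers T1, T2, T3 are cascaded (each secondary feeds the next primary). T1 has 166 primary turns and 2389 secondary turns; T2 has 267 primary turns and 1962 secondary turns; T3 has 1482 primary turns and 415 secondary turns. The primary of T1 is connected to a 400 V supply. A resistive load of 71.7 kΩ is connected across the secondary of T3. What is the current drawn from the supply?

I_supply ≈ 4.89 A

After T1: V = 400.00 × 2389/166 = 5756.6 V.
After T2: V = 5756.6 × 1962/267 = 42302 V.
After T3: V = 42302 × 415/1482 = 11846 V.
I_load = 11846/71700 = 0.16521 A, so P_out = 11846 × 0.16521 = 1957.0 W.
All ideal ⇒ P_in = P_out, so I_supply = 1957.0/400 = 4.89 A.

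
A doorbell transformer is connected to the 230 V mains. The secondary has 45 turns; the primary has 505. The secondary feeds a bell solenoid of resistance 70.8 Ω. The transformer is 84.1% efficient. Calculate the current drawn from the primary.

I_p ≈ 0.0307 A

V_s = 230 × 45/505 = 20.495 V.
I_s = V_s/R = 20.495/70.8 = 0.28948 A.
P_out = V_s I_s = 20.495 × 0.28948 = 5.9329 W.
P_in = P_out/η = 5.9329/0.841 = 7.0545 W.
I_p = P_in/V_p = 7.0545/230 = 0.0307 A.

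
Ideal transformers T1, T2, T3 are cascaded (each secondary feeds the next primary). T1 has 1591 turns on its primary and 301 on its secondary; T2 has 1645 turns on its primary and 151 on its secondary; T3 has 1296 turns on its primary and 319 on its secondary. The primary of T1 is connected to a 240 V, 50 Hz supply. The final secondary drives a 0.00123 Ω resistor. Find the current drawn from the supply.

I_supply ≈ 3.57 A

Secondary of T1: V = 240.00 × 301/1591 = 45.405 V.
Secondary of T2: V = 45.405 × 151/1645 = 4.1679 V.
Secondary of T3: V = 4.1679 × 319/1296 = 1.0259 V.
I_load = 1.0259/0.00123 = 834.06 A, so P_out = 1.0259 × 834.06 = 855.66 W.
All ideal ⇒ P_in = P_out, so I_supply = 855.66/240 = 3.57 A.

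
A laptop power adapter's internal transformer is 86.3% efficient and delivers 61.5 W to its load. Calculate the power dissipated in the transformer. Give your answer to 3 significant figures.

P_in = P_out/η = 61.5/0.863 = 71.2630 W.
P_loss = P_in − P_out = 71.2630 − 61.5 = 9.76 W.

P_loss ≈ 9.76 W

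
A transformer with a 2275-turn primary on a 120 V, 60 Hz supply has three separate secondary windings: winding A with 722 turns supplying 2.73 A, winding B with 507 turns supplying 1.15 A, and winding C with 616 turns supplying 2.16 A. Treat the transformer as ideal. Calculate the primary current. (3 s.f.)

V_A = 120 × 722/2275 = 38.084 V; V_B = 120 × 507/2275 = 26.743 V; V_C = 120 × 616/2275 = 32.492 V.
P_out = V_A I_A + V_B I_B + V_C I_C = 38.084×2.73 + 26.743×1.15 + 32.492×2.16 = 103.97 + 30.754 + 70.183 = 204.91 W.
Ideal ⇒ P_in = P_out, so I_p = P_out/V_p = 204.91/120 = 1.71 A.

I_p ≈ 1.71 A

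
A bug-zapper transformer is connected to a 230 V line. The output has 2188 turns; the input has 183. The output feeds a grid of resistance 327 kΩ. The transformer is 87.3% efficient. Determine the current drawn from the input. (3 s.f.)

I_in ≈ 0.115 A

V_out = 230 × 2188/183 = 2749.9 V.
I_out = V_out/R = 2749.9/327000 = 0.0084096 A.
P_out = V_out I_out = 2749.9 × 0.0084096 = 23.126 W.
P_in = P_out/η = 23.126/0.873 = 26.490 W.
I_in = P_in/V_in = 26.490/230 = 0.115 A.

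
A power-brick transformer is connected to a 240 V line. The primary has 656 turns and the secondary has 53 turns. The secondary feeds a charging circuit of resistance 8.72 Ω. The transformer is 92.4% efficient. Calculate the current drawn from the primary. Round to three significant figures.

I_p ≈ 0.194 A

V_s = 240 × 53/656 = 19.390 V.
I_s = V_s/R = 19.390/8.72 = 2.2237 A.
P_out = V_s I_s = 19.390 × 2.2237 = 43.117 W.
P_in = P_out/η = 43.117/0.924 = 46.664 W.
I_p = P_in/V_p = 46.664/240 = 0.194 A.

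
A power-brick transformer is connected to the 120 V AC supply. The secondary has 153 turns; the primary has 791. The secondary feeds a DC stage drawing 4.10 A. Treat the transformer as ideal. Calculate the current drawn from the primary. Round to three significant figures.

For an ideal transformer I_p N_p = I_s N_s, so I_p = 4.10 × 153/791 = 0.793 A.

I_p ≈ 0.793 A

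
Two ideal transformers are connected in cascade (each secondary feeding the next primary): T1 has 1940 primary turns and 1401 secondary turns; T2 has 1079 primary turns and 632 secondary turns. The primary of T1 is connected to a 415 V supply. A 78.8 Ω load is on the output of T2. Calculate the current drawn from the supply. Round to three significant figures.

Secondary of T1: V = 415.00 × 1401/1940 = 299.70 V.
Secondary of T2: V = 299.70 × 632/1079 = 175.54 V.
I_load = 175.54/78.8 = 2.2277 A, so P_out = 175.54 × 2.2277 = 391.05 W.
All ideal ⇒ P_in = P_out, so I_supply = 391.05/415 = 0.942 A.

I_supply ≈ 0.942 A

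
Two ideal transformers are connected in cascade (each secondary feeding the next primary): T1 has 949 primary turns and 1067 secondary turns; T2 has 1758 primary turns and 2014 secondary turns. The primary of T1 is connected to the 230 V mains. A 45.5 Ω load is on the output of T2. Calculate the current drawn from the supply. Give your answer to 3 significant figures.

I_supply ≈ 8.39 A

Secondary of T1: V = 230.00 × 1067/949 = 258.60 V.
Secondary of T2: V = 258.60 × 2014/1758 = 296.26 V.
I_load = 296.26/45.5 = 6.5111 A, so P_out = 296.26 × 6.5111 = 1929.0 W.
All ideal ⇒ P_in = P_out, so I_supply = 1929.0/230 = 8.39 A.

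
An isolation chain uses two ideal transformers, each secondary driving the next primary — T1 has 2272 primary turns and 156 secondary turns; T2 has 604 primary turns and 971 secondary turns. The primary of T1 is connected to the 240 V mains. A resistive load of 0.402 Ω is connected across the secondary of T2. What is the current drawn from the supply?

I_supply ≈ 7.27 A

Secondary of T1: V = 240.00 × 156/2272 = 16.479 V.
Secondary of T2: V = 16.479 × 971/604 = 26.492 V.
I_load = 26.492/0.402 = 65.900 A, so P_out = 26.492 × 65.900 = 1745.8 W.
All ideal ⇒ P_in = P_out, so I_supply = 1745.8/240 = 7.27 A.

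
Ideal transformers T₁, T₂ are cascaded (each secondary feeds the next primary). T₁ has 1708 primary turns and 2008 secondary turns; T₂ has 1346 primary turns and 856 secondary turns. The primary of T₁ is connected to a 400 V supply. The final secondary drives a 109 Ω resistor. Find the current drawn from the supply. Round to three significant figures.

I_supply ≈ 2.05 A

Secondary of T₁: V = 400.00 × 2008/1708 = 470.26 V.
Secondary of T₂: V = 470.26 × 856/1346 = 299.06 V.
I_load = 299.06/109 = 2.7437 A, so P_out = 299.06 × 2.7437 = 820.55 W.
All ideal ⇒ P_in = P_out, so I_supply = 820.55/400 = 2.05 A.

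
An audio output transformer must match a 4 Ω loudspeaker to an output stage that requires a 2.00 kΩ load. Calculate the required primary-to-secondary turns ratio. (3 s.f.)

Z_p/Z_s = (N_p/N_s)², so N_p/N_s = √(2000/4) = √500 = 22.4.

N_p/N_s ≈ 22.4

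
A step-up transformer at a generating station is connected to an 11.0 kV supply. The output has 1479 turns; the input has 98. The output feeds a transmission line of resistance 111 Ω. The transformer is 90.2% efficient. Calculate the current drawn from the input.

I_in ≈ 25000 A

V_out = 11000 × 1479/98 = 166010 V.
I_out = V_out/R = 166010/111 = 1495.6 A.
P_out = V_out I_out = 166010 × 1495.6 = 2.4828×10^8 W.
P_in = P_out/η = 2.4828×10^8/0.902 = 2.7526×10^8 W.
I_in = P_in/V_in = 2.7526×10^8/11000 = 25000 A.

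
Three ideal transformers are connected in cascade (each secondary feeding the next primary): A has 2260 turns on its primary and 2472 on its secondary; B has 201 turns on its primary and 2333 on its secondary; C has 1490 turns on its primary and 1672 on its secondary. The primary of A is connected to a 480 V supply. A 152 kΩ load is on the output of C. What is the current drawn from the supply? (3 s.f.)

I_supply ≈ 0.641 A

Secondary of A: V = 480.00 × 2472/2260 = 525.03 V.
Secondary of B: V = 525.03 × 2333/201 = 6094.0 V.
Secondary of C: V = 6094.0 × 1672/1490 = 6838.3 V.
I_load = 6838.3/152000 = 0.044989 A, so P_out = 6838.3 × 0.044989 = 307.65 W.
All ideal ⇒ P_in = P_out, so I_supply = 307.65/480 = 0.641 A.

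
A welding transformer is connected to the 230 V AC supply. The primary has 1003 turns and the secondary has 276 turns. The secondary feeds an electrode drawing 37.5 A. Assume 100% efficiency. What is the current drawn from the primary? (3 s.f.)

For an ideal transformer I_p N_p = I_s N_s, so I_p = 37.5 × 276/1003 = 10.3 A.

I_p ≈ 10.3 A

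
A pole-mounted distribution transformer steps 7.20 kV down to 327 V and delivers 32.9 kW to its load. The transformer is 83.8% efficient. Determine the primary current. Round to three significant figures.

I_p ≈ 5.45 A

P_in = P_out/η = 32900/0.838 = 39260 W.
I_p = P_in/V_p = 39260/7200 = 5.45 A.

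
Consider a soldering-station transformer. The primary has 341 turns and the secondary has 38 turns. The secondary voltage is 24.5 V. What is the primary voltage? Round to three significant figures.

V_p/V_s = N_p/N_s, so V_p = 24.5 × 341/38 = 220 V.

V_p ≈ 220 V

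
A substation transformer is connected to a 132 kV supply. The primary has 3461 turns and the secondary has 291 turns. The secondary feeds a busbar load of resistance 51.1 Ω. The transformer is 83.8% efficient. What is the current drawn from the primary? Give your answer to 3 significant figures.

V_s = 132000 × 291/3461 = 11099 V.
I_s = V_s/R = 11099/51.1 = 217.19 A.
P_out = V_s I_s = 11099 × 217.19 = 2.4105×10^6 W.
P_in = P_out/η = 2.4105×10^6/0.838 = 2.8765×10^6 W.
I_p = P_in/V_p = 2.8765×10^6/132000 = 21.8 A.

I_p ≈ 21.8 A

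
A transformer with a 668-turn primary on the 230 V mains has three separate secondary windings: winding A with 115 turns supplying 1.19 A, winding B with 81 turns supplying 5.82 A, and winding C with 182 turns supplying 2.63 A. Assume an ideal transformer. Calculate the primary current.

V_A = 230 × 115/668 = 39.596 V; V_B = 230 × 81/668 = 27.889 V; V_C = 230 × 182/668 = 62.665 V.
P_out = V_A I_A + V_B I_B + V_C I_C = 39.596×1.19 + 27.889×5.82 + 62.665×2.63 = 47.119 + 162.32 + 164.81 = 374.24 W.
Ideal ⇒ P_in = P_out, so I_p = P_out/V_p = 374.24/230 = 1.63 A.

I_p ≈ 1.63 A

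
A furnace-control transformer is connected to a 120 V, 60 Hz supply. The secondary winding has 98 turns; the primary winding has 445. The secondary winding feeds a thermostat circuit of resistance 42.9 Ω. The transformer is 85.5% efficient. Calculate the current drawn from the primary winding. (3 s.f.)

I_p ≈ 0.159 A

V_s = 120 × 98/445 = 26.427 V.
I_s = V_s/R = 26.427/42.9 = 0.61601 A.
P_out = V_s I_s = 26.427 × 0.61601 = 16.279 W.
P_in = P_out/η = 16.279/0.855 = 19.040 W.
I_p = P_in/V_p = 19.040/120 = 0.159 A.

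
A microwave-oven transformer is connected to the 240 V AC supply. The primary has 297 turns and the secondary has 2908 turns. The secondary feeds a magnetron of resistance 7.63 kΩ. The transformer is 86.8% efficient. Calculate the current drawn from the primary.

V_s = 240 × 2908/297 = 2349.9 V.
I_s = V_s/R = 2349.9/7630 = 0.30798 A.
P_out = V_s I_s = 2349.9 × 0.30798 = 723.73 W.
P_in = P_out/η = 723.73/0.868 = 833.79 W.
I_p = P_in/V_p = 833.79/240 = 3.47 A.

I_p ≈ 3.47 A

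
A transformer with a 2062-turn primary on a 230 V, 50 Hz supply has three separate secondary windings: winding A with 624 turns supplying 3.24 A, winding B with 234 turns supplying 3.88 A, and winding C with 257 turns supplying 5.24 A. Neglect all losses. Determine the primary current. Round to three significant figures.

V_A = 230 × 624/2062 = 69.602 V; V_B = 230 × 234/2062 = 26.101 V; V_C = 230 × 257/2062 = 28.666 V.
P_out = V_A I_A + V_B I_B + V_C I_C = 69.602×3.24 + 26.101×3.88 + 28.666×5.24 = 225.51 + 101.27 + 150.21 = 476.99 W.
Ideal ⇒ P_in = P_out, so I_p = P_out/V_p = 476.99/230 = 2.07 A.

I_p ≈ 2.07 A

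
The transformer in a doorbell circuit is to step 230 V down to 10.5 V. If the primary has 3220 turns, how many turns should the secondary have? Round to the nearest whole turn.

N_s/N_p = V_s/V_p, so N_s = 3220 × 10.5/230 = 147.0 ≈ 147 turns.

N_s = 147 turns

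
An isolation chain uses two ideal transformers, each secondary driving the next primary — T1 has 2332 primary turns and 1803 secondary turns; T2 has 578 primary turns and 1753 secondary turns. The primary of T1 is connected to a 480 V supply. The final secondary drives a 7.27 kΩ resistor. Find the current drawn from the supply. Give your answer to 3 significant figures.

I_supply ≈ 0.363 A

After T1: V = 480.00 × 1803/2332 = 371.11 V.
After T2: V = 371.11 × 1753/578 = 1125.5 V.
I_load = 1125.5/7270 = 0.15482 A, so P_out = 1125.5 × 0.15482 = 174.26 W.
All ideal ⇒ P_in = P_out, so I_supply = 174.26/480 = 0.363 A.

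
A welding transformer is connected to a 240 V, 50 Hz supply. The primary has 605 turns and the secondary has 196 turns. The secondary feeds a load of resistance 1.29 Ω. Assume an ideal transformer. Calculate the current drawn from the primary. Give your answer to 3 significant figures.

I_p ≈ 19.5 A

V_s = V_p × N_s/N_p = 240 × 196/605 = 77.752 V.
I_s = V_s/R = 77.752/1.29 = 60.273 A.
For an ideal transformer I_p N_p = I_s N_s, so I_p = 60.273 × 196/605 = 19.5 A.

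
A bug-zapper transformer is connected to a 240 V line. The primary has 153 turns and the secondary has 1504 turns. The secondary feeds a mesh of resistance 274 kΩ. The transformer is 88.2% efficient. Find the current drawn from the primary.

I_p ≈ 0.0960 A

V_s = 240 × 1504/153 = 2359.2 V.
I_s = V_s/R = 2359.2/274000 = 0.0086103 A.
P_out = V_s I_s = 2359.2 × 0.0086103 = 20.313 W.
P_in = P_out/η = 20.313/0.882 = 23.031 W.
I_p = P_in/V_p = 23.031/240 = 0.0960 A.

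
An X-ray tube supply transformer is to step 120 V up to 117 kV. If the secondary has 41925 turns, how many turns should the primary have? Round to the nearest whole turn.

N_p/N_s = V_p/V_s, so N_p = 41925 × 120/117000 = 43.0 ≈ 43 turns.

N_p = 43 turns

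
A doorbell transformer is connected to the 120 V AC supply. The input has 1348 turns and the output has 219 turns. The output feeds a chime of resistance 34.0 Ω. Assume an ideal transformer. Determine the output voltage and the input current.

V_out = V_in × N_out/N_in = 120 × 219/1348 = 19.496 V.
I_out = V_out/R = 19.496/34.0 = 0.57340 A.
I_in = I_out × N_out/N_in = 0.57340 × 219/1348 = 0.0932 A.

V_out ≈ 19.5 V, I_in ≈ 0.0932 A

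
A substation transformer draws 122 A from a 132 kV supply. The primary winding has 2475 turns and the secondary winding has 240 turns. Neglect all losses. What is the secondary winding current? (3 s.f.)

I_s ≈ 1260 A

I_s/I_p = N_p/N_s, so I_s = 122 × 2475/240 = 1260 A.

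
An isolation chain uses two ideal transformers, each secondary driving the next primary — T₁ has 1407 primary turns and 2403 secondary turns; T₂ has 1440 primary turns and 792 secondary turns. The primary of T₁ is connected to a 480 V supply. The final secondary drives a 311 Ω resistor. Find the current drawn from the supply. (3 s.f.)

Secondary of T₁: V = 480.00 × 2403/1407 = 819.79 V.
Secondary of T₂: V = 819.79 × 792/1440 = 450.88 V.
I_load = 450.88/311 = 1.4498 A, so P_out = 450.88 × 1.4498 = 653.68 W.
All ideal ⇒ P_in = P_out, so I_supply = 653.68/480 = 1.36 A.

I_supply ≈ 1.36 A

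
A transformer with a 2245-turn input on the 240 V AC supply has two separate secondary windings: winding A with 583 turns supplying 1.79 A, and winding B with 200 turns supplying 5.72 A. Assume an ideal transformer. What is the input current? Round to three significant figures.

V_A = 240 × 583/2245 = 62.325 V; V_B = 240 × 200/2245 = 21.381 V.
P_out = V_A I_A + V_B I_B = 62.325×1.79 + 21.381×5.72 = 111.56 + 122.30 = 233.86 W.
Ideal ⇒ P_in = P_out, so I_in = P_out/V_in = 233.86/240 = 0.974 A.

I_in ≈ 0.974 A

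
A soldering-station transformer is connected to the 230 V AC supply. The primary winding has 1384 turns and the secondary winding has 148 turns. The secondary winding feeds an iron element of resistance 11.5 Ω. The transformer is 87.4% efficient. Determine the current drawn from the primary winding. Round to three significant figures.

V_s = 230 × 148/1384 = 24.595 V.
I_s = V_s/R = 24.595/11.5 = 2.1387 A.
P_out = V_s I_s = 24.595 × 2.1387 = 52.603 W.
P_in = P_out/η = 52.603/0.874 = 60.186 W.
I_p = P_in/V_p = 60.186/230 = 0.262 A.

I_p ≈ 0.262 A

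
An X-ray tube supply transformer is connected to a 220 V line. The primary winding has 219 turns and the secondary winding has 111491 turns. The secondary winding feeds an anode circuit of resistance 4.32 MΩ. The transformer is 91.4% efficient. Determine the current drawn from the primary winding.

I_p ≈ 14.4 A

V_s = 220 × 111491/219 = 112000 V.
I_s = V_s/R = 112000/(4.32×10^6) = 0.025926 A.
P_out = V_s I_s = 112000 × 0.025926 = 2903.7 W.
P_in = P_out/η = 2903.7/0.914 = 3176.9 W.
I_p = P_in/V_p = 3176.9/220 = 14.4 A.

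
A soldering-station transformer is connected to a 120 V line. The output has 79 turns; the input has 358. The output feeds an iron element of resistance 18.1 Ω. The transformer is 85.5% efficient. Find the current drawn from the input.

I_in ≈ 0.378 A

V_out = 120 × 79/358 = 26.480 V.
I_out = V_out/R = 26.480/18.1 = 1.4630 A.
P_out = V_out I_out = 26.480 × 1.4630 = 38.741 W.
P_in = P_out/η = 38.741/0.855 = 45.311 W.
I_in = P_in/V_in = 45.311/120 = 0.378 A.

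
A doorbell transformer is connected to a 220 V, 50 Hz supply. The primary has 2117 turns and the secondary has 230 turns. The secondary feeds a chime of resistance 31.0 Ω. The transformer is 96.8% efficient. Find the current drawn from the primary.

V_s = 220 × 230/2117 = 23.902 V.
I_s = V_s/R = 23.902/31.0 = 0.77102 A.
P_out = V_s I_s = 23.902 × 0.77102 = 18.429 W.
P_in = P_out/η = 18.429/0.968 = 19.038 W.
I_p = P_in/V_p = 19.038/220 = 0.0865 A.

I_p ≈ 0.0865 A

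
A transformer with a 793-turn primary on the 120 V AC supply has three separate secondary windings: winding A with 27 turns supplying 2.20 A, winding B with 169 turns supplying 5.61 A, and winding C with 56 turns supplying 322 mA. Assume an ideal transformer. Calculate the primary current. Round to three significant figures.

V_A = 120 × 27/793 = 4.0858 V; V_B = 120 × 169/793 = 25.574 V; V_C = 120 × 56/793 = 8.4741 V.
P_out = V_A I_A + V_B I_B + V_C I_C = 4.0858×2.20 + 25.574×5.61 + 8.4741×0.322 = 8.9887 + 143.47 + 2.7287 = 155.19 W.
Ideal ⇒ P_in = P_out, so I_p = P_out/V_p = 155.19/120 = 1.29 A.

I_p ≈ 1.29 A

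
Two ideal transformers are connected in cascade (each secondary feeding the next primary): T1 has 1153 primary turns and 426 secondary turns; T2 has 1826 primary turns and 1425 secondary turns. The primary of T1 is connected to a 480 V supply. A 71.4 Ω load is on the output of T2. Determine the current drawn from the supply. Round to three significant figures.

I_supply ≈ 0.559 A

After T1: V = 480.00 × 426/1153 = 177.35 V.
After T2: V = 177.35 × 1425/1826 = 138.40 V.
I_load = 138.40/71.4 = 1.9384 A, so P_out = 138.40 × 1.9384 = 268.27 W.
All ideal ⇒ P_in = P_out, so I_supply = 268.27/480 = 0.559 A.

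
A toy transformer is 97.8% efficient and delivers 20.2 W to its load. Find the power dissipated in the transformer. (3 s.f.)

P_in = P_out/η = 20.2/0.978 = 20.6544 W.
P_loss = P_in − P_out = 20.6544 − 20.2 = 0.454 W.

P_loss ≈ 0.454 W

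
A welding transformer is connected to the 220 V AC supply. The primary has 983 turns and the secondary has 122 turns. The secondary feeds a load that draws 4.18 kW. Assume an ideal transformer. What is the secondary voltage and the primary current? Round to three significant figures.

V_s ≈ 27.3 V, I_p ≈ 19.0 A

V_s = V_p × N_s/N_p = 220 × 122/983 = 27.304 V.
I_s = P/V_s = 4180/27.304 = 153.09 A.
I_p = I_s × N_s/N_p = 153.09 × 122/983 = 19.0 A.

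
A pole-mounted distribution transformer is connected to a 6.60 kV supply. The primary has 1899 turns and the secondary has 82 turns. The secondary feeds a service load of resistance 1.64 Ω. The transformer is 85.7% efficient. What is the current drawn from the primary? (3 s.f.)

I_p ≈ 8.76 A

V_s = 6600 × 82/1899 = 284.99 V.
I_s = V_s/R = 284.99/1.64 = 173.78 A.
P_out = V_s I_s = 284.99 × 173.78 = 49525 W.
P_in = P_out/η = 49525/0.857 = 57788 W.
I_p = P_in/V_p = 57788/6600 = 8.76 A.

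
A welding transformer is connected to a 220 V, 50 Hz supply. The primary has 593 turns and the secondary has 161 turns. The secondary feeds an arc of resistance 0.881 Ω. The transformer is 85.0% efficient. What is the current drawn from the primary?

V_s = 220 × 161/593 = 59.730 V.
I_s = V_s/R = 59.730/0.881 = 67.798 A.
P_out = V_s I_s = 59.730 × 67.798 = 4049.6 W.
P_in = P_out/η = 4049.6/0.850 = 4764.2 W.
I_p = P_in/V_p = 4764.2/220 = 21.7 A.

I_p ≈ 21.7 A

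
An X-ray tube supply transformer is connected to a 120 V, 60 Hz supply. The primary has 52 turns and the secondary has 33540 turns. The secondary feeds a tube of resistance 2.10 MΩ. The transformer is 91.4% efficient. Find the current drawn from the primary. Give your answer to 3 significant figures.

V_s = 120 × 33540/52 = 77400 V.
I_s = V_s/R = 77400/(2.10×10^6) = 0.036857 A.
P_out = V_s I_s = 77400 × 0.036857 = 2852.7 W.
P_in = P_out/η = 2852.7/0.914 = 3121.2 W.
I_p = P_in/V_p = 3121.2/120 = 26.0 A.

I_p ≈ 26.0 A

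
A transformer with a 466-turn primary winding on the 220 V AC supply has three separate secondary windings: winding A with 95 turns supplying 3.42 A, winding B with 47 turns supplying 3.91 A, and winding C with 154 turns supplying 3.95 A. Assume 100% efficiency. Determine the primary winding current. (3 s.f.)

I_p ≈ 2.40 A

V_A = 220 × 95/466 = 44.850 V; V_B = 220 × 47/466 = 22.189 V; V_C = 220 × 154/466 = 72.704 V.
P_out = V_A I_A + V_B I_B + V_C I_C = 44.850×3.42 + 22.189×3.91 + 72.704×3.95 = 153.39 + 86.758 + 287.18 = 527.32 W.
Ideal ⇒ P_in = P_out, so I_p = P_out/V_p = 527.32/220 = 2.40 A.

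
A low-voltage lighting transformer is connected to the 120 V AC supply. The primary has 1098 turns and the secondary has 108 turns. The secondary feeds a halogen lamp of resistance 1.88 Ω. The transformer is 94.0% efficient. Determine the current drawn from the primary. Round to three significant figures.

I_p ≈ 0.657 A

V_s = 120 × 108/1098 = 11.803 V.
I_s = V_s/R = 11.803/1.88 = 6.2783 A.
P_out = V_s I_s = 11.803 × 6.2783 = 74.105 W.
P_in = P_out/η = 74.105/0.940 = 78.835 W.
I_p = P_in/V_p = 78.835/120 = 0.657 A.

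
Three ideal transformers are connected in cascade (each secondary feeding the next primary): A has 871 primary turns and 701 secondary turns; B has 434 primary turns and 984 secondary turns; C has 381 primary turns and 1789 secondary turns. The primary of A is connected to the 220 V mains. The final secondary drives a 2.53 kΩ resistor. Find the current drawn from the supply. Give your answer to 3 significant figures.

After A: V = 220.00 × 701/871 = 177.06 V.
After B: V = 177.06 × 984/434 = 401.45 V.
After C: V = 401.45 × 1789/381 = 1885.0 V.
I_load = 1885.0/2530 = 0.74506 A, so P_out = 1885.0 × 0.74506 = 1404.4 W.
All ideal ⇒ P_in = P_out, so I_supply = 1404.4/220 = 6.38 A.

I_supply ≈ 6.38 A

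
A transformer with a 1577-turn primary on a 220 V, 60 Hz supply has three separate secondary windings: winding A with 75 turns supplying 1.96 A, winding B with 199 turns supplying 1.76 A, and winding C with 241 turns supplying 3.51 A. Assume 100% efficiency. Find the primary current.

I_p ≈ 0.852 A

V_A = 220 × 75/1577 = 10.463 V; V_B = 220 × 199/1577 = 27.762 V; V_C = 220 × 241/1577 = 33.621 V.
P_out = V_A I_A + V_B I_B + V_C I_C = 10.463×1.96 + 27.762×1.76 + 33.621×3.51 = 20.507 + 48.860 + 118.01 = 187.38 W.
Ideal ⇒ P_in = P_out, so I_p = P_out/V_p = 187.38/220 = 0.852 A.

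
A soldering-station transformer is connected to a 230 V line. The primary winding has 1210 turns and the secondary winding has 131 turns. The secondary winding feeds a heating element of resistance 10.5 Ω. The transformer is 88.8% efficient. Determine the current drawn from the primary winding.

V_s = 230 × 131/1210 = 24.901 V.
I_s = V_s/R = 24.901/10.5 = 2.3715 A.
P_out = V_s I_s = 24.901 × 2.3715 = 59.052 W.
P_in = P_out/η = 59.052/0.888 = 66.501 W.
I_p = P_in/V_p = 66.501/230 = 0.289 A.

I_p ≈ 0.289 A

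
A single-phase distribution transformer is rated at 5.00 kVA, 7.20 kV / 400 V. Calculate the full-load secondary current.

I_s ≈ 12.5 A

I_s = S/V_s = 5000/400 = 12.5 A.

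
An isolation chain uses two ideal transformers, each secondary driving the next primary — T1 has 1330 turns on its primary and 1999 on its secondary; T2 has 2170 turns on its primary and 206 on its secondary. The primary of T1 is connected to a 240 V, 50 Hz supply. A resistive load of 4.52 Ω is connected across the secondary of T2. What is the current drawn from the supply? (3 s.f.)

I_supply ≈ 1.08 A

Secondary of T1: V = 240.00 × 1999/1330 = 360.72 V.
Secondary of T2: V = 360.72 × 206/2170 = 34.244 V.
I_load = 34.244/4.52 = 7.5760 A, so P_out = 34.244 × 7.5760 = 259.43 W.
All ideal ⇒ P_in = P_out, so I_supply = 259.43/240 = 1.08 A.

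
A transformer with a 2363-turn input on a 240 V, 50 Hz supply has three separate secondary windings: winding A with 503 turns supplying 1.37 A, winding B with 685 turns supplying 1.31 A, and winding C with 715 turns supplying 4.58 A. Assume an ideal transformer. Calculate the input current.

I_in ≈ 2.06 A

V_A = 240 × 503/2363 = 51.088 V; V_B = 240 × 685/2363 = 69.573 V; V_C = 240 × 715/2363 = 72.620 V.
P_out = V_A I_A + V_B I_B + V_C I_C = 51.088×1.37 + 69.573×1.31 + 72.620×4.58 = 69.990 + 91.140 + 332.60 = 493.73 W.
Ideal ⇒ P_in = P_out, so I_in = P_out/V_in = 493.73/240 = 2.06 A.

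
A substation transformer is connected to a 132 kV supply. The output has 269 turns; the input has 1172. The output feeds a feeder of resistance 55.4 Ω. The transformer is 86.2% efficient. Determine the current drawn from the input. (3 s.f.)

V_out = 132000 × 269/1172 = 30297 V.
I_out = V_out/R = 30297/55.4 = 546.88 A.
P_out = V_out I_out = 30297 × 546.88 = 1.6569×10^7 W.
P_in = P_out/η = 1.6569×10^7/0.862 = 1.9221×10^7 W.
I_in = P_in/V_in = 1.9221×10^7/132000 = 146 A.

I_in ≈ 146 A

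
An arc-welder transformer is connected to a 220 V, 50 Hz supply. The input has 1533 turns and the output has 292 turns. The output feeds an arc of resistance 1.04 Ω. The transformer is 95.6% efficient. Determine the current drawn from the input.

I_in ≈ 8.03 A

V_out = 220 × 292/1533 = 41.905 V.
I_out = V_out/R = 41.905/1.04 = 40.293 A.
P_out = V_out I_out = 41.905 × 40.293 = 1688.5 W.
P_in = P_out/η = 1688.5/0.956 = 1766.2 W.
I_in = P_in/V_in = 1766.2/220 = 8.03 A.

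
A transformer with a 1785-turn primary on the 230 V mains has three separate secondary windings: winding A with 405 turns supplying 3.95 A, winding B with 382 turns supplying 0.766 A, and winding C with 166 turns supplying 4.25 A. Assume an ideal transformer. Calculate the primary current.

V_A = 230 × 405/1785 = 52.185 V; V_B = 230 × 382/1785 = 49.221 V; V_C = 230 × 166/1785 = 21.389 V.
P_out = V_A I_A + V_B I_B + V_C I_C = 52.185×3.95 + 49.221×0.766 + 21.389×4.25 = 206.13 + 37.704 + 90.905 = 334.74 W.
Ideal ⇒ P_in = P_out, so I_p = P_out/V_p = 334.74/230 = 1.46 A.

I_p ≈ 1.46 A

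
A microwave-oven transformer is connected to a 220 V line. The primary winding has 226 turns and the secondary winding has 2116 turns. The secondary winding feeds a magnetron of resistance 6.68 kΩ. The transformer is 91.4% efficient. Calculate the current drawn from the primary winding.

I_p ≈ 3.16 A

V_s = 220 × 2116/226 = 2059.8 V.
I_s = V_s/R = 2059.8/6680 = 0.30836 A.
P_out = V_s I_s = 2059.8 × 0.30836 = 635.16 W.
P_in = P_out/η = 635.16/0.914 = 694.92 W.
I_p = P_in/V_p = 694.92/220 = 3.16 A.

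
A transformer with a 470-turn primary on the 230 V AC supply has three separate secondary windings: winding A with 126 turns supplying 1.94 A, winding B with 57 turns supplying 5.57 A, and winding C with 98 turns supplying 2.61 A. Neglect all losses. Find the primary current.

V_A = 230 × 126/470 = 61.660 V; V_B = 230 × 57/470 = 27.894 V; V_C = 230 × 98/470 = 47.957 V.
P_out = V_A I_A + V_B I_B + V_C I_C = 61.660×1.94 + 27.894×5.57 + 47.957×2.61 = 119.62 + 155.37 + 125.17 = 400.16 W.
Ideal ⇒ P_in = P_out, so I_p = P_out/V_p = 400.16/230 = 1.74 A.

I_p ≈ 1.74 A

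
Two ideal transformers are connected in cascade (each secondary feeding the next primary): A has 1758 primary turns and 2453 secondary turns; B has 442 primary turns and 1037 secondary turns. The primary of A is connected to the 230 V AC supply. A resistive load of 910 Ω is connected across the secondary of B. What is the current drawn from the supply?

I_supply ≈ 2.71 A

After A: V = 230.00 × 2453/1758 = 320.93 V.
After B: V = 320.93 × 1037/442 = 752.94 V.
I_load = 752.94/910 = 0.82741 A, so P_out = 752.94 × 0.82741 = 623.00 W.
All ideal ⇒ P_in = P_out, so I_supply = 623.00/230 = 2.71 A.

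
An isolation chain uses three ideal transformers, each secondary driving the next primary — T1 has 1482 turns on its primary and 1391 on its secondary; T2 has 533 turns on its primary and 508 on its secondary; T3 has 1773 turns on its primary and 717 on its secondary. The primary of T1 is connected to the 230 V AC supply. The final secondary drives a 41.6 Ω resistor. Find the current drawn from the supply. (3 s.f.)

After T1: V = 230.00 × 1391/1482 = 215.88 V.
After T2: V = 215.88 × 508/533 = 205.75 V.
After T3: V = 205.75 × 717/1773 = 83.206 V.
I_load = 83.206/41.6 = 2.0001 A, so P_out = 83.206 × 2.0001 = 166.42 W.
All ideal ⇒ P_in = P_out, so I_supply = 166.42/230 = 0.724 A.

I_supply ≈ 0.724 A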